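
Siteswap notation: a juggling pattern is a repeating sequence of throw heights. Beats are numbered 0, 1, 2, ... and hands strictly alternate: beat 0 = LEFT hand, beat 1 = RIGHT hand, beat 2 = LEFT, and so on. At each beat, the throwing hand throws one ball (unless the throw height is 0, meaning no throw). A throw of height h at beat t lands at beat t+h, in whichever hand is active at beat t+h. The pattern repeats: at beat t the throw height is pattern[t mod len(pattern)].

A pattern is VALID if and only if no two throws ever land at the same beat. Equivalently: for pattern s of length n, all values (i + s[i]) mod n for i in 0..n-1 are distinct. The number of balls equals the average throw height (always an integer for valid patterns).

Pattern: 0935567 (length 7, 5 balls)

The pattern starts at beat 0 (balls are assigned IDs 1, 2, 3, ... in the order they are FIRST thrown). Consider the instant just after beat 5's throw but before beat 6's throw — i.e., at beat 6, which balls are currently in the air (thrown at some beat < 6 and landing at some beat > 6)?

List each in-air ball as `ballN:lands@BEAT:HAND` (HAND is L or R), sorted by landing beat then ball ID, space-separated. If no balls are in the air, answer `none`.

Beat 1 (R): throw ball1 h=9 -> lands@10:L; in-air after throw: [b1@10:L]
Beat 2 (L): throw ball2 h=3 -> lands@5:R; in-air after throw: [b2@5:R b1@10:L]
Beat 3 (R): throw ball3 h=5 -> lands@8:L; in-air after throw: [b2@5:R b3@8:L b1@10:L]
Beat 4 (L): throw ball4 h=5 -> lands@9:R; in-air after throw: [b2@5:R b3@8:L b4@9:R b1@10:L]
Beat 5 (R): throw ball2 h=6 -> lands@11:R; in-air after throw: [b3@8:L b4@9:R b1@10:L b2@11:R]
Beat 6 (L): throw ball5 h=7 -> lands@13:R; in-air after throw: [b3@8:L b4@9:R b1@10:L b2@11:R b5@13:R]

Answer: ball3:lands@8:L ball4:lands@9:R ball1:lands@10:L ball2:lands@11:R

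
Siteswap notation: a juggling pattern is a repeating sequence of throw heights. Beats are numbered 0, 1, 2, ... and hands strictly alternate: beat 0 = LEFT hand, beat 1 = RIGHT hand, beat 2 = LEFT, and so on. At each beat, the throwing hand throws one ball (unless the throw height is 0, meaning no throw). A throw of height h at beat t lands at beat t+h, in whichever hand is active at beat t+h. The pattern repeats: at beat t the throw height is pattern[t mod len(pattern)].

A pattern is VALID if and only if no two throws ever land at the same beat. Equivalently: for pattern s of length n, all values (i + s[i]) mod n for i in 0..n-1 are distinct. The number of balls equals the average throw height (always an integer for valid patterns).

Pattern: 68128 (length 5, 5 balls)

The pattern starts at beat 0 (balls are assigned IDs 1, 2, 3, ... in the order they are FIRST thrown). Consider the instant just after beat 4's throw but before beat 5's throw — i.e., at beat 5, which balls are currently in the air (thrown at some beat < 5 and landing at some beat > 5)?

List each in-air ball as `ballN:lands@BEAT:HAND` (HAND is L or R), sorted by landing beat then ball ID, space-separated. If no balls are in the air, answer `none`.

Beat 0 (L): throw ball1 h=6 -> lands@6:L; in-air after throw: [b1@6:L]
Beat 1 (R): throw ball2 h=8 -> lands@9:R; in-air after throw: [b1@6:L b2@9:R]
Beat 2 (L): throw ball3 h=1 -> lands@3:R; in-air after throw: [b3@3:R b1@6:L b2@9:R]
Beat 3 (R): throw ball3 h=2 -> lands@5:R; in-air after throw: [b3@5:R b1@6:L b2@9:R]
Beat 4 (L): throw ball4 h=8 -> lands@12:L; in-air after throw: [b3@5:R b1@6:L b2@9:R b4@12:L]
Beat 5 (R): throw ball3 h=6 -> lands@11:R; in-air after throw: [b1@6:L b2@9:R b3@11:R b4@12:L]

Answer: ball1:lands@6:L ball2:lands@9:R ball4:lands@12:L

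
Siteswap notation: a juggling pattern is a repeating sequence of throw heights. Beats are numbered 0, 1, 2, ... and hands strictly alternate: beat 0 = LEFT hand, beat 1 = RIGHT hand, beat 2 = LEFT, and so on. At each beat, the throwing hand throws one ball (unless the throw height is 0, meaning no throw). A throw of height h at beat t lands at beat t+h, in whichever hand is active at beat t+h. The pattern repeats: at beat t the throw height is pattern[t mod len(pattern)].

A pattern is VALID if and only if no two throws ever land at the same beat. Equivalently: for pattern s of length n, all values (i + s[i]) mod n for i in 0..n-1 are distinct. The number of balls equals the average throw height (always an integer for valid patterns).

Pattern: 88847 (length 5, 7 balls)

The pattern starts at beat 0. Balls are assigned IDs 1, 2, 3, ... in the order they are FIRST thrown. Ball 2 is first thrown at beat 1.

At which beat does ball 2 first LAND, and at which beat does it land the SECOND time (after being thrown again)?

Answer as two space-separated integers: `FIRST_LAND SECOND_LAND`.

Answer: 9 16

Derivation:
Beat 0 (L): throw ball1 h=8 -> lands@8:L; in-air after throw: [b1@8:L]
Beat 1 (R): throw ball2 h=8 -> lands@9:R; in-air after throw: [b1@8:L b2@9:R]
Beat 2 (L): throw ball3 h=8 -> lands@10:L; in-air after throw: [b1@8:L b2@9:R b3@10:L]
Beat 3 (R): throw ball4 h=4 -> lands@7:R; in-air after throw: [b4@7:R b1@8:L b2@9:R b3@10:L]
Beat 4 (L): throw ball5 h=7 -> lands@11:R; in-air after throw: [b4@7:R b1@8:L b2@9:R b3@10:L b5@11:R]
Beat 5 (R): throw ball6 h=8 -> lands@13:R; in-air after throw: [b4@7:R b1@8:L b2@9:R b3@10:L b5@11:R b6@13:R]
Beat 6 (L): throw ball7 h=8 -> lands@14:L; in-air after throw: [b4@7:R b1@8:L b2@9:R b3@10:L b5@11:R b6@13:R b7@14:L]
Beat 7 (R): throw ball4 h=8 -> lands@15:R; in-air after throw: [b1@8:L b2@9:R b3@10:L b5@11:R b6@13:R b7@14:L b4@15:R]
Beat 8 (L): throw ball1 h=4 -> lands@12:L; in-air after throw: [b2@9:R b3@10:L b5@11:R b1@12:L b6@13:R b7@14:L b4@15:R]
Beat 9 (R): throw ball2 h=7 -> lands@16:L; in-air after throw: [b3@10:L b5@11:R b1@12:L b6@13:R b7@14:L b4@15:R b2@16:L]
Beat 10 (L): throw ball3 h=8 -> lands@18:L; in-air after throw: [b5@11:R b1@12:L b6@13:R b7@14:L b4@15:R b2@16:L b3@18:L]
Beat 11 (R): throw ball5 h=8 -> lands@19:R; in-air after throw: [b1@12:L b6@13:R b7@14:L b4@15:R b2@16:L b3@18:L b5@19:R]
Beat 12 (L): throw ball1 h=8 -> lands@20:L; in-air after throw: [b6@13:R b7@14:L b4@15:R b2@16:L b3@18:L b5@19:R b1@20:L]
Ball 2: thrown@1 h=8 -> first land @9; rethrown@9 h=7 -> second land @16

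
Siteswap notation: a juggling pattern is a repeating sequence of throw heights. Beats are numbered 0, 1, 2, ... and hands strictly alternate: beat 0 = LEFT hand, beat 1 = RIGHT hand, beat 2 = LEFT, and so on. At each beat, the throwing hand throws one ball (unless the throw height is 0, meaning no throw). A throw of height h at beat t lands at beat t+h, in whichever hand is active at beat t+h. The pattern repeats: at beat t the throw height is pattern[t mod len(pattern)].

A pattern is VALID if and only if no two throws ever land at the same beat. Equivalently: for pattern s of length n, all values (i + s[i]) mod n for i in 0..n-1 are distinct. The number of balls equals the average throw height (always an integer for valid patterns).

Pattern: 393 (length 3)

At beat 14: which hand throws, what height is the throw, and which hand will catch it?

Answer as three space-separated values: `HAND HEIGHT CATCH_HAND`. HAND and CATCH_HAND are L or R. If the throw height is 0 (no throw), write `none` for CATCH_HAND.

Beat 14: 14 mod 2 = 0, so hand = L
Throw height = pattern[14 mod 3] = pattern[2] = 3
Lands at beat 14+3=17, 17 mod 2 = 1, so catch hand = R

Answer: L 3 R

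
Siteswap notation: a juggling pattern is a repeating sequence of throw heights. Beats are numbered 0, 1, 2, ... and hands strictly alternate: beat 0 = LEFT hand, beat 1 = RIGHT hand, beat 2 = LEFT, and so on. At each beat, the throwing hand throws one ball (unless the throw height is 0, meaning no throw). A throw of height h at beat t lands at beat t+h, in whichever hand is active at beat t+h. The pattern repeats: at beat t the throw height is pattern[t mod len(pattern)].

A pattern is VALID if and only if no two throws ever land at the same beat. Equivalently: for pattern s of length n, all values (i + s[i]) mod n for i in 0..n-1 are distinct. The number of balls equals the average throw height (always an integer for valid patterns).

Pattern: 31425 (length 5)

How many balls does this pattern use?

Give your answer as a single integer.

Answer: 3

Derivation:
Pattern = [3, 1, 4, 2, 5], length n = 5
  position 0: throw height = 3, running sum = 3
  position 1: throw height = 1, running sum = 4
  position 2: throw height = 4, running sum = 8
  position 3: throw height = 2, running sum = 10
  position 4: throw height = 5, running sum = 15
Total sum = 15; balls = sum / n = 15 / 5 = 3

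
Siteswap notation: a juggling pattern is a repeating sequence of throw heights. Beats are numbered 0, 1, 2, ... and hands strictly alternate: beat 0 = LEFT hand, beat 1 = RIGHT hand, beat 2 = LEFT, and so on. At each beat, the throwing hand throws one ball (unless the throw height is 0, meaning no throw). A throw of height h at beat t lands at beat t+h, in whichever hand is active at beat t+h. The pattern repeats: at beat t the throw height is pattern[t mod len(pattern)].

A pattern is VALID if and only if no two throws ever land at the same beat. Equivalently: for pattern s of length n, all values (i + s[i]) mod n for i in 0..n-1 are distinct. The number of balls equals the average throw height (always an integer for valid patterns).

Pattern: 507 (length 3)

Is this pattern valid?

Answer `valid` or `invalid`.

i=0: (i + s[i]) mod n = (0 + 5) mod 3 = 2
i=1: (i + s[i]) mod n = (1 + 0) mod 3 = 1
i=2: (i + s[i]) mod n = (2 + 7) mod 3 = 0
Residues: [2, 1, 0], distinct: True

Answer: valid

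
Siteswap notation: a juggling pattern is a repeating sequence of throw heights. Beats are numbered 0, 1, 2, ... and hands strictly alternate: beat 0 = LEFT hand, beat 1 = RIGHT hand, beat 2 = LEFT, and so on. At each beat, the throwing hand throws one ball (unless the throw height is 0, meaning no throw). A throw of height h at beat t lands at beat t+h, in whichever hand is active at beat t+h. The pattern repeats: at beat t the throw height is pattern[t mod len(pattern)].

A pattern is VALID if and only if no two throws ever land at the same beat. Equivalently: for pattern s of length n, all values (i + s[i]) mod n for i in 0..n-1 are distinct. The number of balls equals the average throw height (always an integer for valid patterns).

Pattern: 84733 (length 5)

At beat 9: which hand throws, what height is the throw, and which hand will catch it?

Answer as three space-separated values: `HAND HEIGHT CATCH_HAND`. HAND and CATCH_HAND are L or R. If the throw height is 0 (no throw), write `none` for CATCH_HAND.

Beat 9: 9 mod 2 = 1, so hand = R
Throw height = pattern[9 mod 5] = pattern[4] = 3
Lands at beat 9+3=12, 12 mod 2 = 0, so catch hand = L

Answer: R 3 L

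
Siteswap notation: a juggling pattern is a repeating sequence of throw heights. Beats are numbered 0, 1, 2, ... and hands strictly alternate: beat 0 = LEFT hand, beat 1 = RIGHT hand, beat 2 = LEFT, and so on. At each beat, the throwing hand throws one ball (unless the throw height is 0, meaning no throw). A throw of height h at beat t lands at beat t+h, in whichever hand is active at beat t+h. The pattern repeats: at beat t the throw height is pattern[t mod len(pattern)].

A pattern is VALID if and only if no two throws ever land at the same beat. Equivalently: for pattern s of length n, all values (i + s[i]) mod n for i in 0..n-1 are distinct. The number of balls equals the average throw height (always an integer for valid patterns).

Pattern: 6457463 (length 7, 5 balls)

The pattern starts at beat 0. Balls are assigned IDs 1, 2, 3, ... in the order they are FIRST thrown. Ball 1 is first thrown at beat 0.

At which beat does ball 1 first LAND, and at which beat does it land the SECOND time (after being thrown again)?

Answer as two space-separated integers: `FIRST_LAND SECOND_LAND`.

Answer: 6 9

Derivation:
Beat 0 (L): throw ball1 h=6 -> lands@6:L; in-air after throw: [b1@6:L]
Beat 1 (R): throw ball2 h=4 -> lands@5:R; in-air after throw: [b2@5:R b1@6:L]
Beat 2 (L): throw ball3 h=5 -> lands@7:R; in-air after throw: [b2@5:R b1@6:L b3@7:R]
Beat 3 (R): throw ball4 h=7 -> lands@10:L; in-air after throw: [b2@5:R b1@6:L b3@7:R b4@10:L]
Beat 4 (L): throw ball5 h=4 -> lands@8:L; in-air after throw: [b2@5:R b1@6:L b3@7:R b5@8:L b4@10:L]
Beat 5 (R): throw ball2 h=6 -> lands@11:R; in-air after throw: [b1@6:L b3@7:R b5@8:L b4@10:L b2@11:R]
Beat 6 (L): throw ball1 h=3 -> lands@9:R; in-air after throw: [b3@7:R b5@8:L b1@9:R b4@10:L b2@11:R]
Beat 7 (R): throw ball3 h=6 -> lands@13:R; in-air after throw: [b5@8:L b1@9:R b4@10:L b2@11:R b3@13:R]
Beat 8 (L): throw ball5 h=4 -> lands@12:L; in-air after throw: [b1@9:R b4@10:L b2@11:R b5@12:L b3@13:R]
Beat 9 (R): throw ball1 h=5 -> lands@14:L; in-air after throw: [b4@10:L b2@11:R b5@12:L b3@13:R b1@14:L]
Ball 1: thrown@0 h=6 -> first land @6; rethrown@6 h=3 -> second land @9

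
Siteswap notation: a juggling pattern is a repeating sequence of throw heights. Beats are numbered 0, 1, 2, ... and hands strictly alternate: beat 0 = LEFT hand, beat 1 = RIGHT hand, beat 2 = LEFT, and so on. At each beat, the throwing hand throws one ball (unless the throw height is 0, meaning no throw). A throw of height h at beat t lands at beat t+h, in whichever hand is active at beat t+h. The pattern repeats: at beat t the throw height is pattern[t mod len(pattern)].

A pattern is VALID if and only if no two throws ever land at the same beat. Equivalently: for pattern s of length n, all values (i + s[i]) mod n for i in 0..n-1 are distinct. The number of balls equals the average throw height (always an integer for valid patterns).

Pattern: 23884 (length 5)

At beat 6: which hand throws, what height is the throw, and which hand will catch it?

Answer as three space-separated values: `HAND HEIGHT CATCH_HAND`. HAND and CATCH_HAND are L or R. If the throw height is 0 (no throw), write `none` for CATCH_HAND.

Answer: L 3 R

Derivation:
Beat 6: 6 mod 2 = 0, so hand = L
Throw height = pattern[6 mod 5] = pattern[1] = 3
Lands at beat 6+3=9, 9 mod 2 = 1, so catch hand = R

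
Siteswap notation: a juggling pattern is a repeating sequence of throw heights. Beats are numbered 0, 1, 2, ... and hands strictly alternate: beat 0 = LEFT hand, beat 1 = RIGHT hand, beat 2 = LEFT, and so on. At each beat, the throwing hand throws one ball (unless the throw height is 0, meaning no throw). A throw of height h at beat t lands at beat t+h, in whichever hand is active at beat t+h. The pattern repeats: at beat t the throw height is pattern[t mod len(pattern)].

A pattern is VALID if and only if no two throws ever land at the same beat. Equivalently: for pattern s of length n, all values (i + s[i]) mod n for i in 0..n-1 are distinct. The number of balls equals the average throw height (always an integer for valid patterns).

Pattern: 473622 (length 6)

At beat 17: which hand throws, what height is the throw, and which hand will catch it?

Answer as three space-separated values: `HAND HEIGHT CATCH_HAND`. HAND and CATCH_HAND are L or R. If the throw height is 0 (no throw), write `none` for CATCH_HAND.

Answer: R 2 R

Derivation:
Beat 17: 17 mod 2 = 1, so hand = R
Throw height = pattern[17 mod 6] = pattern[5] = 2
Lands at beat 17+2=19, 19 mod 2 = 1, so catch hand = R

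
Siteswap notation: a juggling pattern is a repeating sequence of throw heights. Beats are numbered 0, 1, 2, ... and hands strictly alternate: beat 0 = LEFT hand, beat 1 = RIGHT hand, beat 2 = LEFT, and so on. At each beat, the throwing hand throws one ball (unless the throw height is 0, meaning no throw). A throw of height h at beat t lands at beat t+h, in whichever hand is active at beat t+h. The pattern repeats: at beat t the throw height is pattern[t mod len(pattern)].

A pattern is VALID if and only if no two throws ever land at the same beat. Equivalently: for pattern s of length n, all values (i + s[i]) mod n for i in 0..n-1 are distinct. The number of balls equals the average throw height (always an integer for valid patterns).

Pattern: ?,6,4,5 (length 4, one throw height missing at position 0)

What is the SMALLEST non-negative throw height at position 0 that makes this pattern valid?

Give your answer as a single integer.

Answer: 1

Derivation:
i=0: s[i]=? (unknown)
i=1: (1 + 6) mod 4 = 3
i=2: (2 + 4) mod 4 = 2
i=3: (3 + 5) mod 4 = 0
Known residues: [0, 2, 3]; need a permutation of 0..3, so missing residue r = 1
Need (0 + s) mod 4 = 1; smallest s = (1 - 0) mod 4 = 1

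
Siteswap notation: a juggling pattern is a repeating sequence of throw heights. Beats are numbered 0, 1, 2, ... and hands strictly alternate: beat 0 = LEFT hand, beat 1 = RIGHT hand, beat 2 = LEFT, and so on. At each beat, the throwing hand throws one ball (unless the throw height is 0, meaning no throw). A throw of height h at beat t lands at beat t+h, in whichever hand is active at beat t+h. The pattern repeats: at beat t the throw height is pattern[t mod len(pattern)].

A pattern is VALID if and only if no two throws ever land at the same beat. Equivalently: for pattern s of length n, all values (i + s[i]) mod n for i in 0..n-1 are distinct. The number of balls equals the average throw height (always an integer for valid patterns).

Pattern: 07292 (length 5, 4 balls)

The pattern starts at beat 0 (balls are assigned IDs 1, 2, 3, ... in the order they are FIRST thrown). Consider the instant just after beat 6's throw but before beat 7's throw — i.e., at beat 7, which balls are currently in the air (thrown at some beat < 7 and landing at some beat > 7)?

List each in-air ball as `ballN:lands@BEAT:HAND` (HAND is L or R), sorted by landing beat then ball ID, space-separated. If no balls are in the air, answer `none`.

Answer: ball1:lands@8:L ball3:lands@12:L ball2:lands@13:R

Derivation:
Beat 1 (R): throw ball1 h=7 -> lands@8:L; in-air after throw: [b1@8:L]
Beat 2 (L): throw ball2 h=2 -> lands@4:L; in-air after throw: [b2@4:L b1@8:L]
Beat 3 (R): throw ball3 h=9 -> lands@12:L; in-air after throw: [b2@4:L b1@8:L b3@12:L]
Beat 4 (L): throw ball2 h=2 -> lands@6:L; in-air after throw: [b2@6:L b1@8:L b3@12:L]
Beat 6 (L): throw ball2 h=7 -> lands@13:R; in-air after throw: [b1@8:L b3@12:L b2@13:R]
Beat 7 (R): throw ball4 h=2 -> lands@9:R; in-air after throw: [b1@8:L b4@9:R b3@12:L b2@13:R]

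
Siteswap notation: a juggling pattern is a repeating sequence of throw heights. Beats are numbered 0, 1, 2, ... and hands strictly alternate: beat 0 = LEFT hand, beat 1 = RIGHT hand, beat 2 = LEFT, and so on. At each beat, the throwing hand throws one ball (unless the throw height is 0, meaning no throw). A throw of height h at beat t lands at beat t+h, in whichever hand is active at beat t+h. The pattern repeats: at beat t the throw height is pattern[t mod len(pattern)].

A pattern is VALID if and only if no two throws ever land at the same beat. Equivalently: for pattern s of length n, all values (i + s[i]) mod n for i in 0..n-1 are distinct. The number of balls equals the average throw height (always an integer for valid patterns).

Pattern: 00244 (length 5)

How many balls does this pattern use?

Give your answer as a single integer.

Answer: 2

Derivation:
Pattern = [0, 0, 2, 4, 4], length n = 5
  position 0: throw height = 0, running sum = 0
  position 1: throw height = 0, running sum = 0
  position 2: throw height = 2, running sum = 2
  position 3: throw height = 4, running sum = 6
  position 4: throw height = 4, running sum = 10
Total sum = 10; balls = sum / n = 10 / 5 = 2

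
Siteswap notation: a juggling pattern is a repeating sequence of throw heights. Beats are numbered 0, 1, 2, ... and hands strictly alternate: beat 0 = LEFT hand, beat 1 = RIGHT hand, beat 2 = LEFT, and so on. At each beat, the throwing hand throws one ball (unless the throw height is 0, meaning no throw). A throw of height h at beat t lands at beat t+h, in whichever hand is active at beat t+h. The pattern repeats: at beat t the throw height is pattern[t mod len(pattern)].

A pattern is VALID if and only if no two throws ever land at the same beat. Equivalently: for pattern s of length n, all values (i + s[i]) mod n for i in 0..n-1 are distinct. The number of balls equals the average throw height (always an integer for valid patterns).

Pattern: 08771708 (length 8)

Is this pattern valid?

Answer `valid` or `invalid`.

i=0: (i + s[i]) mod n = (0 + 0) mod 8 = 0
i=1: (i + s[i]) mod n = (1 + 8) mod 8 = 1
i=2: (i + s[i]) mod n = (2 + 7) mod 8 = 1
i=3: (i + s[i]) mod n = (3 + 7) mod 8 = 2
i=4: (i + s[i]) mod n = (4 + 1) mod 8 = 5
i=5: (i + s[i]) mod n = (5 + 7) mod 8 = 4
i=6: (i + s[i]) mod n = (6 + 0) mod 8 = 6
i=7: (i + s[i]) mod n = (7 + 8) mod 8 = 7
Residues: [0, 1, 1, 2, 5, 4, 6, 7], distinct: False

Answer: invalid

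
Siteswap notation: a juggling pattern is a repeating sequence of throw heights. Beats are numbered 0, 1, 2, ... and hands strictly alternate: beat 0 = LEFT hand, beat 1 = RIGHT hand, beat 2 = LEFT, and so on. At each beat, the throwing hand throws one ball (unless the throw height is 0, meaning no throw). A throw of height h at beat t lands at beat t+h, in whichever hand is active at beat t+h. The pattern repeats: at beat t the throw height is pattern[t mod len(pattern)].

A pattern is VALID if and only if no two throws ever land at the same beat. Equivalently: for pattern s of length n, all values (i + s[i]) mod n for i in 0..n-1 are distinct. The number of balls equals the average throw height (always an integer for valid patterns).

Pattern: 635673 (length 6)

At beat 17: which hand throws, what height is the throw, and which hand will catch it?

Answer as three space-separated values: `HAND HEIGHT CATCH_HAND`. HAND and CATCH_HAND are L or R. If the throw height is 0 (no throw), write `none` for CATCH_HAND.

Beat 17: 17 mod 2 = 1, so hand = R
Throw height = pattern[17 mod 6] = pattern[5] = 3
Lands at beat 17+3=20, 20 mod 2 = 0, so catch hand = L

Answer: R 3 L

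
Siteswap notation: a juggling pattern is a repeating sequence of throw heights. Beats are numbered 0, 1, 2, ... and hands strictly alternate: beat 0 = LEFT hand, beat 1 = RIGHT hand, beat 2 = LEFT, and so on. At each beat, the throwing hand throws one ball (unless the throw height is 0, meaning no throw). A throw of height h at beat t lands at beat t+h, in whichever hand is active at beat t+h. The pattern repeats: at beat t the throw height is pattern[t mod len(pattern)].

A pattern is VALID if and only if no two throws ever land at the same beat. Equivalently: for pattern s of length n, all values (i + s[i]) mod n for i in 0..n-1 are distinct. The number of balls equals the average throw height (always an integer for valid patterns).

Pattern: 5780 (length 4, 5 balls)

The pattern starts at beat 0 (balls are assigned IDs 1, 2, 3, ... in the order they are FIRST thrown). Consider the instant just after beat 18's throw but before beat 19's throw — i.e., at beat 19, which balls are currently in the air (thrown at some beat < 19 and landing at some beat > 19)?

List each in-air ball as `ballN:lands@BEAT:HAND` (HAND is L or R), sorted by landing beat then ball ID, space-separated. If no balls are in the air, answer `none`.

Answer: ball2:lands@20:L ball4:lands@21:R ball5:lands@22:L ball1:lands@24:L ball3:lands@26:L

Derivation:
Beat 0 (L): throw ball1 h=5 -> lands@5:R; in-air after throw: [b1@5:R]
Beat 1 (R): throw ball2 h=7 -> lands@8:L; in-air after throw: [b1@5:R b2@8:L]
Beat 2 (L): throw ball3 h=8 -> lands@10:L; in-air after throw: [b1@5:R b2@8:L b3@10:L]
Beat 4 (L): throw ball4 h=5 -> lands@9:R; in-air after throw: [b1@5:R b2@8:L b4@9:R b3@10:L]
Beat 5 (R): throw ball1 h=7 -> lands@12:L; in-air after throw: [b2@8:L b4@9:R b3@10:L b1@12:L]
Beat 6 (L): throw ball5 h=8 -> lands@14:L; in-air after throw: [b2@8:L b4@9:R b3@10:L b1@12:L b5@14:L]
Beat 8 (L): throw ball2 h=5 -> lands@13:R; in-air after throw: [b4@9:R b3@10:L b1@12:L b2@13:R b5@14:L]
Beat 9 (R): throw ball4 h=7 -> lands@16:L; in-air after throw: [b3@10:L b1@12:L b2@13:R b5@14:L b4@16:L]
Beat 10 (L): throw ball3 h=8 -> lands@18:L; in-air after throw: [b1@12:L b2@13:R b5@14:L b4@16:L b3@18:L]
Beat 12 (L): throw ball1 h=5 -> lands@17:R; in-air after throw: [b2@13:R b5@14:L b4@16:L b1@17:R b3@18:L]
Beat 13 (R): throw ball2 h=7 -> lands@20:L; in-air after throw: [b5@14:L b4@16:L b1@17:R b3@18:L b2@20:L]
Beat 14 (L): throw ball5 h=8 -> lands@22:L; in-air after throw: [b4@16:L b1@17:R b3@18:L b2@20:L b5@22:L]
Beat 16 (L): throw ball4 h=5 -> lands@21:R; in-air after throw: [b1@17:R b3@18:L b2@20:L b4@21:R b5@22:L]
Beat 17 (R): throw ball1 h=7 -> lands@24:L; in-air after throw: [b3@18:L b2@20:L b4@21:R b5@22:L b1@24:L]
Beat 18 (L): throw ball3 h=8 -> lands@26:L; in-air after throw: [b2@20:L b4@21:R b5@22:L b1@24:L b3@26:L]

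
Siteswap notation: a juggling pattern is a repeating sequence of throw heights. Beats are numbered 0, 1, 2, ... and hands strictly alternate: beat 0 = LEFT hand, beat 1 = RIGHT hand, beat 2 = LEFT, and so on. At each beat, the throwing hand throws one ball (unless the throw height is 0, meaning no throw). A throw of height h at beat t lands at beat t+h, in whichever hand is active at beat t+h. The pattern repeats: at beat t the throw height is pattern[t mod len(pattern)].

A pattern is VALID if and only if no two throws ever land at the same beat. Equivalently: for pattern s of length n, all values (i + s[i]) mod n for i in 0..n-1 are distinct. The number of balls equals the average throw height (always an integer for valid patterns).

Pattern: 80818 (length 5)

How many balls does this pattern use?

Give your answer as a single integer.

Pattern = [8, 0, 8, 1, 8], length n = 5
  position 0: throw height = 8, running sum = 8
  position 1: throw height = 0, running sum = 8
  position 2: throw height = 8, running sum = 16
  position 3: throw height = 1, running sum = 17
  position 4: throw height = 8, running sum = 25
Total sum = 25; balls = sum / n = 25 / 5 = 5

Answer: 5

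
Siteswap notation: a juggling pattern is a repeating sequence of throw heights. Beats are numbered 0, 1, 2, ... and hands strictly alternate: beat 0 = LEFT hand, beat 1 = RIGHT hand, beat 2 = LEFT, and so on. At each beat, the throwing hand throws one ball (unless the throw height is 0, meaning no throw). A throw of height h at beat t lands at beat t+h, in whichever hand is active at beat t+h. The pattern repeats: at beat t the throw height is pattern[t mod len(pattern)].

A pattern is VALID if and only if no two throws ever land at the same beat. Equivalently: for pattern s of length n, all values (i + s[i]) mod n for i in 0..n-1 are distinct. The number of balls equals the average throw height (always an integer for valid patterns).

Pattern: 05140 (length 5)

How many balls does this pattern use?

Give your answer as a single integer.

Pattern = [0, 5, 1, 4, 0], length n = 5
  position 0: throw height = 0, running sum = 0
  position 1: throw height = 5, running sum = 5
  position 2: throw height = 1, running sum = 6
  position 3: throw height = 4, running sum = 10
  position 4: throw height = 0, running sum = 10
Total sum = 10; balls = sum / n = 10 / 5 = 2

Answer: 2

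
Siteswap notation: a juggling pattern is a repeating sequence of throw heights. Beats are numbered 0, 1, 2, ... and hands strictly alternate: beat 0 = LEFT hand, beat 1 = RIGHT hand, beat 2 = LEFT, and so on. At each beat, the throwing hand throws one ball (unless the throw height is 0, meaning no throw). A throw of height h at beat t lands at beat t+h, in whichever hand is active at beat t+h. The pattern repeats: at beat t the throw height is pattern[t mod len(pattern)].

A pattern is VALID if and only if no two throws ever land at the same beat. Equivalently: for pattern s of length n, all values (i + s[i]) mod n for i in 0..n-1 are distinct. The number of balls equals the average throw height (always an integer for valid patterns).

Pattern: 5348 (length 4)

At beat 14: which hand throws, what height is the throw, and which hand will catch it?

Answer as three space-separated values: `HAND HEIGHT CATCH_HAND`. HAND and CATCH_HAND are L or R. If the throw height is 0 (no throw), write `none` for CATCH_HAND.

Answer: L 4 L

Derivation:
Beat 14: 14 mod 2 = 0, so hand = L
Throw height = pattern[14 mod 4] = pattern[2] = 4
Lands at beat 14+4=18, 18 mod 2 = 0, so catch hand = L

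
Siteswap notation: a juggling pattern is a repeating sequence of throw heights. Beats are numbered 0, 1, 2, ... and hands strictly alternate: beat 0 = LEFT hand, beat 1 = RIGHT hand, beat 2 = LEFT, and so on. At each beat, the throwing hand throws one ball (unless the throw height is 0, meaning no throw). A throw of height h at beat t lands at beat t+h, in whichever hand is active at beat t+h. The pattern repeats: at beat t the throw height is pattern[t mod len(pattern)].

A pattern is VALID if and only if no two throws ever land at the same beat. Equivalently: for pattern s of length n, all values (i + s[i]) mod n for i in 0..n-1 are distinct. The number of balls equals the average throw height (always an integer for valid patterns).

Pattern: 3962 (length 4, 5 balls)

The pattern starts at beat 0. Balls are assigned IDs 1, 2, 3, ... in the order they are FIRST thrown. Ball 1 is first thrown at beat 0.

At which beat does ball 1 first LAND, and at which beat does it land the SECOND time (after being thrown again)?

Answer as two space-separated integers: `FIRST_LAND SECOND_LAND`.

Beat 0 (L): throw ball1 h=3 -> lands@3:R; in-air after throw: [b1@3:R]
Beat 1 (R): throw ball2 h=9 -> lands@10:L; in-air after throw: [b1@3:R b2@10:L]
Beat 2 (L): throw ball3 h=6 -> lands@8:L; in-air after throw: [b1@3:R b3@8:L b2@10:L]
Beat 3 (R): throw ball1 h=2 -> lands@5:R; in-air after throw: [b1@5:R b3@8:L b2@10:L]
Beat 4 (L): throw ball4 h=3 -> lands@7:R; in-air after throw: [b1@5:R b4@7:R b3@8:L b2@10:L]
Beat 5 (R): throw ball1 h=9 -> lands@14:L; in-air after throw: [b4@7:R b3@8:L b2@10:L b1@14:L]
Ball 1: thrown@0 h=3 -> first land @3; rethrown@3 h=2 -> second land @5

Answer: 3 5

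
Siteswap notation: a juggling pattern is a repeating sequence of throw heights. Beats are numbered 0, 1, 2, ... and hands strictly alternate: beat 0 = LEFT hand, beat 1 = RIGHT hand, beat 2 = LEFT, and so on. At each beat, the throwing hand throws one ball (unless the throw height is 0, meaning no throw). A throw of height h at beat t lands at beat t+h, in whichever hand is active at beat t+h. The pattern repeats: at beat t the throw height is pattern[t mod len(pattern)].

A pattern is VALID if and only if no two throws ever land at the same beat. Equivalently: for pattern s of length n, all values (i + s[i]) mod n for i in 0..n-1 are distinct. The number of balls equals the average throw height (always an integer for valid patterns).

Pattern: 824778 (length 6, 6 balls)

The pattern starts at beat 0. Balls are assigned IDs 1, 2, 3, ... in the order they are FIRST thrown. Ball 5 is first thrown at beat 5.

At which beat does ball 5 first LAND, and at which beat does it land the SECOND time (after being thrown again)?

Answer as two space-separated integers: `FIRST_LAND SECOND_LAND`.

Answer: 13 15

Derivation:
Beat 0 (L): throw ball1 h=8 -> lands@8:L; in-air after throw: [b1@8:L]
Beat 1 (R): throw ball2 h=2 -> lands@3:R; in-air after throw: [b2@3:R b1@8:L]
Beat 2 (L): throw ball3 h=4 -> lands@6:L; in-air after throw: [b2@3:R b3@6:L b1@8:L]
Beat 3 (R): throw ball2 h=7 -> lands@10:L; in-air after throw: [b3@6:L b1@8:L b2@10:L]
Beat 4 (L): throw ball4 h=7 -> lands@11:R; in-air after throw: [b3@6:L b1@8:L b2@10:L b4@11:R]
Beat 5 (R): throw ball5 h=8 -> lands@13:R; in-air after throw: [b3@6:L b1@8:L b2@10:L b4@11:R b5@13:R]
Beat 6 (L): throw ball3 h=8 -> lands@14:L; in-air after throw: [b1@8:L b2@10:L b4@11:R b5@13:R b3@14:L]
Beat 7 (R): throw ball6 h=2 -> lands@9:R; in-air after throw: [b1@8:L b6@9:R b2@10:L b4@11:R b5@13:R b3@14:L]
Beat 8 (L): throw ball1 h=4 -> lands@12:L; in-air after throw: [b6@9:R b2@10:L b4@11:R b1@12:L b5@13:R b3@14:L]
Beat 9 (R): throw ball6 h=7 -> lands@16:L; in-air after throw: [b2@10:L b4@11:R b1@12:L b5@13:R b3@14:L b6@16:L]
Beat 10 (L): throw ball2 h=7 -> lands@17:R; in-air after throw: [b4@11:R b1@12:L b5@13:R b3@14:L b6@16:L b2@17:R]
Beat 11 (R): throw ball4 h=8 -> lands@19:R; in-air after throw: [b1@12:L b5@13:R b3@14:L b6@16:L b2@17:R b4@19:R]
Beat 12 (L): throw ball1 h=8 -> lands@20:L; in-air after throw: [b5@13:R b3@14:L b6@16:L b2@17:R b4@19:R b1@20:L]
Beat 13 (R): throw ball5 h=2 -> lands@15:R; in-air after throw: [b3@14:L b5@15:R b6@16:L b2@17:R b4@19:R b1@20:L]
Beat 14 (L): throw ball3 h=4 -> lands@18:L; in-air after throw: [b5@15:R b6@16:L b2@17:R b3@18:L b4@19:R b1@20:L]
Beat 15 (R): throw ball5 h=7 -> lands@22:L; in-air after throw: [b6@16:L b2@17:R b3@18:L b4@19:R b1@20:L b5@22:L]
Ball 5: thrown@5 h=8 -> first land @13; rethrown@13 h=2 -> second land @15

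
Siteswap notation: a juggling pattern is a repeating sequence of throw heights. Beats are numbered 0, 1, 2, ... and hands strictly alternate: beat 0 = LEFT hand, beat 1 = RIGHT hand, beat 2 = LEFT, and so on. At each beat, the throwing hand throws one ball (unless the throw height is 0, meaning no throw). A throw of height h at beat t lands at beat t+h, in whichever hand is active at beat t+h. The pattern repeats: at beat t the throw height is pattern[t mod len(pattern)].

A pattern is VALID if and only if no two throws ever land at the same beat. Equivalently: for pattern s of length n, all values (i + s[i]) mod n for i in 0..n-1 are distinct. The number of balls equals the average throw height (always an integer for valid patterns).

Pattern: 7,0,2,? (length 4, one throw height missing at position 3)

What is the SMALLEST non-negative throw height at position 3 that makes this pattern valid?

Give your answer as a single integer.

Answer: 3

Derivation:
i=0: (0 + 7) mod 4 = 3
i=1: (1 + 0) mod 4 = 1
i=2: (2 + 2) mod 4 = 0
i=3: s[i]=? (unknown)
Known residues: [0, 1, 3]; need a permutation of 0..3, so missing residue r = 2
Need (3 + s) mod 4 = 2; smallest s = (2 - 3) mod 4 = 3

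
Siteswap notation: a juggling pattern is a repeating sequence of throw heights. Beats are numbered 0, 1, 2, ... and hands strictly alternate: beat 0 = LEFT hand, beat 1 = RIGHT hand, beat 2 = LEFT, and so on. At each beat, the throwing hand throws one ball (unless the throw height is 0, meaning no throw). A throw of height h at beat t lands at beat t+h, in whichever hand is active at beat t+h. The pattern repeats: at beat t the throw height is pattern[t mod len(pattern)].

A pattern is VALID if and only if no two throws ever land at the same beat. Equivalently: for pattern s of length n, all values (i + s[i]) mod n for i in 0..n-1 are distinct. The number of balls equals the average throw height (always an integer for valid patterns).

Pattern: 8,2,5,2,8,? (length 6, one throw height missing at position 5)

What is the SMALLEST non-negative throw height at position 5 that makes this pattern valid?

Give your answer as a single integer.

i=0: (0 + 8) mod 6 = 2
i=1: (1 + 2) mod 6 = 3
i=2: (2 + 5) mod 6 = 1
i=3: (3 + 2) mod 6 = 5
i=4: (4 + 8) mod 6 = 0
i=5: s[i]=? (unknown)
Known residues: [0, 1, 2, 3, 5]; need a permutation of 0..5, so missing residue r = 4
Need (5 + s) mod 6 = 4; smallest s = (4 - 5) mod 6 = 5

Answer: 5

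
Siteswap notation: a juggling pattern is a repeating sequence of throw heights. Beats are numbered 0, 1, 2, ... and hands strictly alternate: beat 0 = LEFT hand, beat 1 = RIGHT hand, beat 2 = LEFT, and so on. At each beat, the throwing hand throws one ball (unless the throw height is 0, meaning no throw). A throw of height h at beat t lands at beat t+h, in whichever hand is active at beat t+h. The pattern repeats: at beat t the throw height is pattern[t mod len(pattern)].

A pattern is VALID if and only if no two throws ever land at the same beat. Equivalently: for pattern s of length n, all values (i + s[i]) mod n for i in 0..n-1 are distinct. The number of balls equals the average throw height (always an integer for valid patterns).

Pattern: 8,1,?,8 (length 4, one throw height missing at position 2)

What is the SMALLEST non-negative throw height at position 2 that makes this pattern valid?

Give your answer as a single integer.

i=0: (0 + 8) mod 4 = 0
i=1: (1 + 1) mod 4 = 2
i=2: s[i]=? (unknown)
i=3: (3 + 8) mod 4 = 3
Known residues: [0, 2, 3]; need a permutation of 0..3, so missing residue r = 1
Need (2 + s) mod 4 = 1; smallest s = (1 - 2) mod 4 = 3

Answer: 3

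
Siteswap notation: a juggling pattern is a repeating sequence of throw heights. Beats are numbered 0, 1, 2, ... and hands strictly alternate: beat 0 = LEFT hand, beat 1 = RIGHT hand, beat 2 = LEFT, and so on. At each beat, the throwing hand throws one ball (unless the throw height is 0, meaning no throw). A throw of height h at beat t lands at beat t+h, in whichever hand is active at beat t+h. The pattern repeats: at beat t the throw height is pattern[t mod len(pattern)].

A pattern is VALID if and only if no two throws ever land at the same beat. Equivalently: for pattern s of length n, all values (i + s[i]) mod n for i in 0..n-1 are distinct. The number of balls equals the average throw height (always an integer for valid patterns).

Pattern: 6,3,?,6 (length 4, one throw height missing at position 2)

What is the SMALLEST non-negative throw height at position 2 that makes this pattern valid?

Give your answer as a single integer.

Answer: 1

Derivation:
i=0: (0 + 6) mod 4 = 2
i=1: (1 + 3) mod 4 = 0
i=2: s[i]=? (unknown)
i=3: (3 + 6) mod 4 = 1
Known residues: [0, 1, 2]; need a permutation of 0..3, so missing residue r = 3
Need (2 + s) mod 4 = 3; smallest s = (3 - 2) mod 4 = 1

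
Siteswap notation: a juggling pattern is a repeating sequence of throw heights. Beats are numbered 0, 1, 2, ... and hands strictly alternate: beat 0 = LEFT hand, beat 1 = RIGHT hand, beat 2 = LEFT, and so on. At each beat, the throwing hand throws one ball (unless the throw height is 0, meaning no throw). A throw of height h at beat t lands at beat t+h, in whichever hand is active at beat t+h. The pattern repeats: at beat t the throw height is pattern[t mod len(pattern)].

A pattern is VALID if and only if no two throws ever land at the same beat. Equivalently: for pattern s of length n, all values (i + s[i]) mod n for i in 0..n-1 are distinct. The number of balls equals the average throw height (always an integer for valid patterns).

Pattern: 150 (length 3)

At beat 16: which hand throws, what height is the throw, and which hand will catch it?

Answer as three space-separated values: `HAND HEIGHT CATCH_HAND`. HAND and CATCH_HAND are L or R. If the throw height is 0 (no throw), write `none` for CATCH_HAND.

Beat 16: 16 mod 2 = 0, so hand = L
Throw height = pattern[16 mod 3] = pattern[1] = 5
Lands at beat 16+5=21, 21 mod 2 = 1, so catch hand = R

Answer: L 5 R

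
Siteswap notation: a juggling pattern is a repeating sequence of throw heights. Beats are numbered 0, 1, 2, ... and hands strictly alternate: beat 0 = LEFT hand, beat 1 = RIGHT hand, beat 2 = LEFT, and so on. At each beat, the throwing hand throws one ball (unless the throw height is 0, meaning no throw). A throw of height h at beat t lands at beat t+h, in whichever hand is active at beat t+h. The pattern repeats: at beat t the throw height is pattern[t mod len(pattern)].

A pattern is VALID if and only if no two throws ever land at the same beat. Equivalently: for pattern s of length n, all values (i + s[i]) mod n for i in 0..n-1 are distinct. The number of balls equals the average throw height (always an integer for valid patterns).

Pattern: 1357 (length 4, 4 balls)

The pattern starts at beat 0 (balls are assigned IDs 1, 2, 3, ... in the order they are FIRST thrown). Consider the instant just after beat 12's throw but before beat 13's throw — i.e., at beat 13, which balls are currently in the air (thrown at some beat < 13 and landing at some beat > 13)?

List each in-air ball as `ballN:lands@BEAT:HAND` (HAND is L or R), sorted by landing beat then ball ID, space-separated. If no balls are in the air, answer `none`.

Answer: ball2:lands@14:L ball3:lands@15:R ball4:lands@18:L

Derivation:
Beat 0 (L): throw ball1 h=1 -> lands@1:R; in-air after throw: [b1@1:R]
Beat 1 (R): throw ball1 h=3 -> lands@4:L; in-air after throw: [b1@4:L]
Beat 2 (L): throw ball2 h=5 -> lands@7:R; in-air after throw: [b1@4:L b2@7:R]
Beat 3 (R): throw ball3 h=7 -> lands@10:L; in-air after throw: [b1@4:L b2@7:R b3@10:L]
Beat 4 (L): throw ball1 h=1 -> lands@5:R; in-air after throw: [b1@5:R b2@7:R b3@10:L]
Beat 5 (R): throw ball1 h=3 -> lands@8:L; in-air after throw: [b2@7:R b1@8:L b3@10:L]
Beat 6 (L): throw ball4 h=5 -> lands@11:R; in-air after throw: [b2@7:R b1@8:L b3@10:L b4@11:R]
Beat 7 (R): throw ball2 h=7 -> lands@14:L; in-air after throw: [b1@8:L b3@10:L b4@11:R b2@14:L]
Beat 8 (L): throw ball1 h=1 -> lands@9:R; in-air after throw: [b1@9:R b3@10:L b4@11:R b2@14:L]
Beat 9 (R): throw ball1 h=3 -> lands@12:L; in-air after throw: [b3@10:L b4@11:R b1@12:L b2@14:L]
Beat 10 (L): throw ball3 h=5 -> lands@15:R; in-air after throw: [b4@11:R b1@12:L b2@14:L b3@15:R]
Beat 11 (R): throw ball4 h=7 -> lands@18:L; in-air after throw: [b1@12:L b2@14:L b3@15:R b4@18:L]
Beat 12 (L): throw ball1 h=1 -> lands@13:R; in-air after throw: [b1@13:R b2@14:L b3@15:R b4@18:L]
Beat 13 (R): throw ball1 h=3 -> lands@16:L; in-air after throw: [b2@14:L b3@15:R b1@16:L b4@18:L]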